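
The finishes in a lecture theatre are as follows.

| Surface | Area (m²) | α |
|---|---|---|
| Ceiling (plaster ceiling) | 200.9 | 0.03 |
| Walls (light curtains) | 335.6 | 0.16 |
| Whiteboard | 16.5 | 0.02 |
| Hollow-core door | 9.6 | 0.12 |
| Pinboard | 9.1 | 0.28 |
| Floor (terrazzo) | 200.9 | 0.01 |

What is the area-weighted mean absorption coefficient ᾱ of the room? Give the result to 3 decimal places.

Total surface area S = 772.6 m².
Σ(Sᵢαᵢ) = 200.9·0.03 + 335.6·0.16 + 16.5·0.02 + 9.6·0.12 + 9.1·0.28 + 200.9·0.01 = 65.762.
ᾱ = A/S = 0.085.

0.085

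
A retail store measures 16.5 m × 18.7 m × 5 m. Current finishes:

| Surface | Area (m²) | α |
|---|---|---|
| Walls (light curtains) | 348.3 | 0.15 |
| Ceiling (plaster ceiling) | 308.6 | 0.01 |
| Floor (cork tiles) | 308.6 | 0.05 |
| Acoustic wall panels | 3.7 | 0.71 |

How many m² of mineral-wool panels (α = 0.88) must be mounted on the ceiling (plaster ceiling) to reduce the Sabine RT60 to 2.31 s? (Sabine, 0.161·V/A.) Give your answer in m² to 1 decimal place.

39.2

Total absorption A₁ = 348.3·0.15 + 308.6·0.01 + 308.6·0.05 + 3.7·0.71
  = 52.245 + 3.086 + 15.430 + 2.627 = 73.388 m² sabins.
V = 1542.75 m³. Target absorption A₂ = 0.161 × 1542.75 / 2.31 = 107.525 sabins.
ΔA needed = 107.525 − 73.388 = 34.137 sabins.
Each m² of panel replacing the ceiling (plaster ceiling) adds (0.88 − 0.01) = 0.87 sabins.
Area = ΔA/Δα = 34.137/0.87 = 39.2 m².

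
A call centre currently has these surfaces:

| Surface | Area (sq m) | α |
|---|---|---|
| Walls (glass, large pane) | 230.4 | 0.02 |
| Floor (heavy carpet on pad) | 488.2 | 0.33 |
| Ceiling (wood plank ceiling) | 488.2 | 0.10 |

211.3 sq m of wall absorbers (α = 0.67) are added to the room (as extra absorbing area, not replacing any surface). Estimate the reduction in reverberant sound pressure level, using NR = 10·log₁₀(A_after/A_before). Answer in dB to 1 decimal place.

Summing Sᵢαᵢ: 4.608 + 161.106 + 48.820 → A_before = 214.534 sabins.
Added absorption = 211.3 × 0.67 = 141.571 sabins.
New total A_after = 356.105 sabins.
NR = 10·log₁₀(356.105/214.534) = 2.2 dB.

2.2 dB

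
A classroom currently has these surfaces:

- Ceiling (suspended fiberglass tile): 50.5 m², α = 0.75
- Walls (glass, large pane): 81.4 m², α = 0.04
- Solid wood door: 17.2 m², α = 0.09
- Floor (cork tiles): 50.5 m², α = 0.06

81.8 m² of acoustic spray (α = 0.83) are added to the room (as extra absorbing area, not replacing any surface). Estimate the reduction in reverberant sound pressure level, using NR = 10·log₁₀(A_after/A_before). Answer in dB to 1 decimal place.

4.0 dB

A_before = Σ Sᵢαᵢ = 50.5×0.75 + 81.4×0.04 + 17.2×0.09 + 50.5×0.06 = 45.709 sabins.
Added absorption = 81.8 × 0.83 = 67.894 sabins.
New total A_after = 113.603 sabins.
Reduction = 10 log₁₀(A_after/A_before) = 10 log₁₀(2.4854) = 4.0 dB.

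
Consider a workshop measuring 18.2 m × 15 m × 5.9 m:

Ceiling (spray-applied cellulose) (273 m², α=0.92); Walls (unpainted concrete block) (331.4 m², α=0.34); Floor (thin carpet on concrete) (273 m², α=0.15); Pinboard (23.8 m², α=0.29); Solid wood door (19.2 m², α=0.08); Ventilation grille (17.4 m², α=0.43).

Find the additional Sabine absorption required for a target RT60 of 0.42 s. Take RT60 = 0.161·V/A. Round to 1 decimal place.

196.7 sabins

Total absorption A₁ = 273·0.92 + 331.4·0.34 + 273·0.15 + 23.8·0.29 + 19.2·0.08 + 17.4·0.43
  = 251.160 + 112.676 + 40.950 + 6.902 + 1.536 + 7.482 = 420.706 m² sabins.
V = 1610.7 m³. Required absorption A₂ = 0.161 × 1610.7 / 0.42 = 617.435 sabins.
ΔA = A₂ − A₁ = 617.435 − 420.706 = 196.7 sabins.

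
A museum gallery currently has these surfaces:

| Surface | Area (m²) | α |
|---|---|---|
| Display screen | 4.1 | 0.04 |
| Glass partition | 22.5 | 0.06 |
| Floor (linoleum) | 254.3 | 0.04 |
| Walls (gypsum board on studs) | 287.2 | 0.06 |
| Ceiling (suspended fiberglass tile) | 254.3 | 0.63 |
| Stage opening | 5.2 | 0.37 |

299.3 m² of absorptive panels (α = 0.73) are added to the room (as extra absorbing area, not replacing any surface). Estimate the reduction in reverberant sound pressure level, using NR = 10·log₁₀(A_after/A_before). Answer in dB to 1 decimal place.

Total absorption A_before = 4.1·0.04 + 22.5·0.06 + 254.3·0.04 + 287.2·0.06 + 254.3·0.63 + 5.2·0.37
  = 0.164 + 1.350 + 10.172 + 17.232 + 160.209 + 1.924 = 191.051 m² sabins.
Treatment contributes 299.3·0.73 = 218.489 sabins.
New total A_after = 409.540 sabins.
Reduction = 10 log₁₀(A_after/A_before) = 10 log₁₀(2.1436) = 3.3 dB.

3.3 dB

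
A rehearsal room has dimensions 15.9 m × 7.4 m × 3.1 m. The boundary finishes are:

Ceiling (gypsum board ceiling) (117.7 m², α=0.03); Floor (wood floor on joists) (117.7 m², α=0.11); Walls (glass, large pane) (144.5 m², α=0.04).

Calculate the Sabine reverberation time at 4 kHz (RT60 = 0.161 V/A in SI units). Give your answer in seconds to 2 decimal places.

Summing Sᵢαᵢ: 3.531 + 12.947 + 5.780 → A = 22.258 sabins.
Room volume: 364.746 m³.
T = 0.161 V/A = 0.161·364.746/22.258 = 2.64 s.

2.64 s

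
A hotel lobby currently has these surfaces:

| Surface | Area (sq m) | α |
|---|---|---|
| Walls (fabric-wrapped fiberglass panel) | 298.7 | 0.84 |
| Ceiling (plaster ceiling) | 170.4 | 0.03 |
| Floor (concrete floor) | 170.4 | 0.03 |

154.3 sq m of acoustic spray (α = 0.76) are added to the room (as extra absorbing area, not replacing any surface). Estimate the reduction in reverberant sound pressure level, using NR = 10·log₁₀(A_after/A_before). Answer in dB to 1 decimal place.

Equivalent absorption area: A_before = 298.7×0.84 + 170.4×0.03 + 170.4×0.03 = 261.132 sq m.
Added absorption = 154.3 × 0.76 = 117.268 sabins.
A_after = 261.132 + 117.268 = 378.400 sabins.
Reduction = 10 log₁₀(A_after/A_before) = 10 log₁₀(1.4491) = 1.6 dB.

1.6 dB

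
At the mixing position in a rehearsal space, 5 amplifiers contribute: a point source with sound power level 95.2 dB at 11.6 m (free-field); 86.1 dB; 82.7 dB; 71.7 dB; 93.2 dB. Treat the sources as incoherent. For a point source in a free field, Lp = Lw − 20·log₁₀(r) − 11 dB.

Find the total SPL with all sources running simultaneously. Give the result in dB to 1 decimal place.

94.3 dB

Source at 11.6 m: Lp = 95.2 − 20·log₁₀(11.6) − 11 = 62.9 dB.
Sum in the linear (power) domain: Σ 10^(Lᵢ/10) = 10^(62.9/10) + 10^(86.1/10) + 10^(82.7/10) + 10^(71.7/10) + 10^(93.2/10) = 2.7e+09.
Back to dB: 10·log₁₀ Σ = 94.3 dB.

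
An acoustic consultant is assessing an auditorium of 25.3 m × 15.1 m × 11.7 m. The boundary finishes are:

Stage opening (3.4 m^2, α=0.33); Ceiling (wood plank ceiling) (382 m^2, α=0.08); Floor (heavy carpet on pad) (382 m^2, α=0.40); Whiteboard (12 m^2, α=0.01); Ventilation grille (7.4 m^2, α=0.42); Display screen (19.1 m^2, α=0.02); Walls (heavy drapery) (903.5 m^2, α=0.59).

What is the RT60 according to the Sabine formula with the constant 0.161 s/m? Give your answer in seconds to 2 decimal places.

1.00 sec

A = Σ Sᵢαᵢ = 3.4·0.33 + 382·0.08 + 382·0.40 + 12·0.01 + 7.4·0.42 + 19.1·0.02 + 903.5·0.59 = 721.157 sabins.
V = 25.3·15.1·11.7 = 4469.751 m³.
RT60 = 0.161 · V / A = 0.161 × 4469.751 / 721.157 = 1.00 s.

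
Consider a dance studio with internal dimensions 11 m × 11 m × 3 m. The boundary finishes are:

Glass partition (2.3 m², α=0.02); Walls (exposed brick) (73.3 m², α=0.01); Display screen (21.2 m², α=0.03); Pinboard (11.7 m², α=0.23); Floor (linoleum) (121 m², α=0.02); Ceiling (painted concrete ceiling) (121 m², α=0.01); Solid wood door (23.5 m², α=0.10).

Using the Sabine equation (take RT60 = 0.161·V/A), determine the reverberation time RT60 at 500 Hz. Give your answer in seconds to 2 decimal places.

5.79 sec

Summing Sᵢαᵢ: 0.046 + 0.733 + 0.636 + 2.691 + 2.420 + 1.210 + 2.350 → A = 10.086 sabins.
Room volume: 363 m³.
Sabine: RT60 = 0.161 × 363 / 10.086 = 5.79 s.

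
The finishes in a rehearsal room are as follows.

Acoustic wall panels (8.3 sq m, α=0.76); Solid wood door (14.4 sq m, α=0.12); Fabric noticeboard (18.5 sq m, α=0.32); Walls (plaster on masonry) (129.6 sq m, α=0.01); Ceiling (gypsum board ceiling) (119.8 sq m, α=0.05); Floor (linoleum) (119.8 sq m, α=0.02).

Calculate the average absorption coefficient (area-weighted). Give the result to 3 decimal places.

Total surface area S = 410.4 sq m.
Weighted sum Σ Sα = 23.638.
ᾱ = 23.638 / 410.4 = 0.058.

0.058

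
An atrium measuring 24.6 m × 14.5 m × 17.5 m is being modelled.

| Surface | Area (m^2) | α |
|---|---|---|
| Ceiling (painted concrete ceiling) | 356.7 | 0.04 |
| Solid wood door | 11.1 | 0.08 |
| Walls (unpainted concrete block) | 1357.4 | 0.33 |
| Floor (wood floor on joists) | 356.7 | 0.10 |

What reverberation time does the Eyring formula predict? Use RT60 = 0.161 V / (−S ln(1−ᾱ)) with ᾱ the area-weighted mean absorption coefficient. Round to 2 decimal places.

Total surface area S = 356.7 + 11.1 + 1357.4 + 356.7 = 2081.9 m^2.
Σ(Sᵢαᵢ) = 356.7·0.04 + 11.1·0.08 + 1357.4·0.33 + 356.7·0.10 = 498.768.
ᾱ = 498.768 / 2081.9 = 0.2396.
−S·ln(1−ᾱ) = −2081.9 × ln(1 − 0.2396) = 570.255.
V = 24.6 × 14.5 × 17.5 = 6242.25 m³.
RT60 = 0.161 × 6242.25 / 570.255 = 1.76 s.

1.76 s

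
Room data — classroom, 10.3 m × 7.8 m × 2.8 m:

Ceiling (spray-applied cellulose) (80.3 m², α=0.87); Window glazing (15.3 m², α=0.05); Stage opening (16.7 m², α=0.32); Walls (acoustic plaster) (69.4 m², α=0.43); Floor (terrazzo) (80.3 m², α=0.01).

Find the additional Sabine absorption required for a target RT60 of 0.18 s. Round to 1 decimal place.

Equivalent absorption area: A₁ = 80.3×0.87 + 15.3×0.05 + 16.7×0.32 + 69.4×0.43 + 80.3×0.01 = 106.615 m².
Target A₂ = 0.161·224.952/0.18 = 201.207 sabins (V = 224.952 m³).
ΔA = A₂ − A₁ = 201.207 − 106.615 = 94.6 sabins.

94.6 sabins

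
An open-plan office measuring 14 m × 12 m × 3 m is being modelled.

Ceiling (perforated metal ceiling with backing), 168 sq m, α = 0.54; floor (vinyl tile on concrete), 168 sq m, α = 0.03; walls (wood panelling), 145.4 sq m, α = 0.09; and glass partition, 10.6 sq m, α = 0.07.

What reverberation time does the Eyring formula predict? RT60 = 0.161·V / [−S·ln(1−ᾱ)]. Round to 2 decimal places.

Total surface area S = 168 + 168 + 145.4 + 10.6 = 492.0 sq m.
Σ(Sᵢαᵢ) = 168×0.54 + 168×0.03 + 145.4×0.09 + 10.6×0.07 = 109.588.
Mean coefficient ᾱ = A/S = 0.2227.
Eyring denominator: −S ln(1−ᾱ) = 123.949.
V = 14 × 12 × 3 = 504 m³.
T = 0.161·V/[−S·ln(1−ᾱ)] = 0.161·504/123.949 = 0.65 s.

0.65 s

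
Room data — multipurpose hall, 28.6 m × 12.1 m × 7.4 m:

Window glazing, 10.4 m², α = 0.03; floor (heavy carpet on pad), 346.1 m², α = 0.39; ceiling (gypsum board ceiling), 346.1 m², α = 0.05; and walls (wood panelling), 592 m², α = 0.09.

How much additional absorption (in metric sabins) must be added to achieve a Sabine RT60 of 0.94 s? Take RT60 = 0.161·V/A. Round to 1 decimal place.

232.7 sabins

A₁ = Σ Sᵢαᵢ = 10.4×0.03 + 346.1×0.39 + 346.1×0.05 + 592×0.09 = 205.876 sabins.
V = 2560.844 m³. Required absorption A₂ = 0.161 × 2560.844 / 0.94 = 438.613 sabins.
ΔA = A₂ − A₁ = 438.613 − 205.876 = 232.7 sabins.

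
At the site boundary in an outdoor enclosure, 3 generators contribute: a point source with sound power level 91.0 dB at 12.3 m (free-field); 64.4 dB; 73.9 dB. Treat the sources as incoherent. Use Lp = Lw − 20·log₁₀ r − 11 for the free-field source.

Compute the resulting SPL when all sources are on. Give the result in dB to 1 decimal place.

Source at 12.3 m: Lp = 91.0 − 20·log₁₀(12.3) − 11 = 58.2 dB.
Sum in the linear (power) domain: Σ 10^(Lᵢ/10) = 10^(58.2/10) + 10^(64.4/10) + 10^(73.9/10) = 2.796e+07.
Back to dB: 10·log₁₀ Σ = 74.5 dB.

74.5 dB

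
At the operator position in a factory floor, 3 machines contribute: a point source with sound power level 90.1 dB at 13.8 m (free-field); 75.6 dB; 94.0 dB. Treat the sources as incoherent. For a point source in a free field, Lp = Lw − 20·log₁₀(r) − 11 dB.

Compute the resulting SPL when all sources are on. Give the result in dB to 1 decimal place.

94.1 dB

Source at 13.8 m: Lp = 90.1 − 20·log₁₀(13.8) − 11 = 56.3 dB.
Sum in the linear (power) domain: Σ 10^(Lᵢ/10) = 10^(56.3/10) + 10^(75.6/10) + 10^(94.0/10) = 2.549e+09.
Combined level = 10 log₁₀(2.549e+09) = 94.1 dB.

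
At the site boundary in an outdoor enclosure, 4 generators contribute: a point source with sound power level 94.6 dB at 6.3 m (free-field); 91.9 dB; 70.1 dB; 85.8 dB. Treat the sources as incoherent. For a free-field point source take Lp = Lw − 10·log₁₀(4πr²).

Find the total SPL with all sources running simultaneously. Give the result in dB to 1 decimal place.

92.9 dB

Source at 6.3 m: Lp = 94.6 − 10·log₁₀(4π·6.3²) = 94.6 − 10·log₁₀(498.759) = 67.6 dB.
Sum in the linear (power) domain: Σ 10^(Lᵢ/10) = 10^(67.6/10) + 10^(91.9/10) + 10^(70.1/10) + 10^(85.8/10) = 1.945e+09.
L_total = 10·log₁₀(1.945e+09) = 92.9 dB.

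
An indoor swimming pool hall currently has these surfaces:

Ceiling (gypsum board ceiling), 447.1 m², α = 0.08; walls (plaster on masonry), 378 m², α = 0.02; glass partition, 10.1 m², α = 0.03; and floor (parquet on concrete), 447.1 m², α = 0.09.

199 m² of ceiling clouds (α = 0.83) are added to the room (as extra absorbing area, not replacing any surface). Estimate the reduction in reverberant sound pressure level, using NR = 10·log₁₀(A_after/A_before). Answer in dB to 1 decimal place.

Total absorption A_before = 447.1·0.08 + 378·0.02 + 10.1·0.03 + 447.1·0.09
  = 35.768 + 7.560 + 0.303 + 40.239 = 83.870 m² sabins.
Treatment contributes 199·0.83 = 165.170 sabins.
A_after = 83.870 + 165.170 = 249.040 sabins.
Reduction = 10 log₁₀(A_after/A_before) = 10 log₁₀(2.9694) = 4.7 dB.

4.7 dB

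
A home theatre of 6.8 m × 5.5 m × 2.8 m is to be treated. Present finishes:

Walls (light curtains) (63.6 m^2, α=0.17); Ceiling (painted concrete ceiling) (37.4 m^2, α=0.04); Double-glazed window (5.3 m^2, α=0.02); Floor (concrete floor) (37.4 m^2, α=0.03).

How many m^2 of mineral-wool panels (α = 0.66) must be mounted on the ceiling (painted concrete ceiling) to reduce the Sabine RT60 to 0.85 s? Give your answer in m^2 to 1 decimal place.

Total absorption A₁ = 63.6*0.17 + 37.4*0.04 + 5.3*0.02 + 37.4*0.03
  = 10.812 + 1.496 + 0.106 + 1.122 = 13.536 m^2 sabins.
V = 104.72 m³. Target absorption A₂ = 0.161 × 104.72 / 0.85 = 19.835 sabins.
ΔA needed = 19.835 − 13.536 = 6.299 sabins.
Each m^2 of panel replacing the ceiling (painted concrete ceiling) adds (0.66 − 0.04) = 0.62 sabins.
Area = ΔA/Δα = 6.299/0.62 = 10.2 m^2.

10.2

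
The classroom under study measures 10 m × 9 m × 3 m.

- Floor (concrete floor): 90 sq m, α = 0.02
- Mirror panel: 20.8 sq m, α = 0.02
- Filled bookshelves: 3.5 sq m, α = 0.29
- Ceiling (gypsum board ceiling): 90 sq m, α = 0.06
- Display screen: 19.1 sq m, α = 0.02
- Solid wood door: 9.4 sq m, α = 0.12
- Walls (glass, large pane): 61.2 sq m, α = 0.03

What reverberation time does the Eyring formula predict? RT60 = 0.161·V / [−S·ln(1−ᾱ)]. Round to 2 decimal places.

3.56 seconds

S = Σ Sᵢ = 294.0 sq m.
Absorption A = 90×0.02 + 20.8×0.02 + 3.5×0.29 + 90×0.06 + 19.1×0.02 + 9.4×0.12 + 61.2×0.03 = 11.977 sabins.
ᾱ = 11.977 / 294.0 = 0.0407.
−S·ln(1−ᾱ) = −294.0 × ln(1 − 0.0407) = 12.216.
V = 10 × 9 × 3 = 270 m³.
T = 0.161·V/[−S·ln(1−ᾱ)] = 0.161·270/12.216 = 3.56 s.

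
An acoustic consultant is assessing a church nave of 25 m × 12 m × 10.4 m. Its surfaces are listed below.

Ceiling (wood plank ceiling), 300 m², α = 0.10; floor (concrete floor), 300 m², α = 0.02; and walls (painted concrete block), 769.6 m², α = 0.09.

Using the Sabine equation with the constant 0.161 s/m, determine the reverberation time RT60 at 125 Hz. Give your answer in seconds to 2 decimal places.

4.77 s

Equivalent absorption area: A = 300*0.10 + 300*0.02 + 769.6*0.09 = 105.264 m².
Volume V = 25 × 12 × 10.4 = 3120 m³.
T = 0.161 V/A = 0.161·3120/105.264 = 4.77 s.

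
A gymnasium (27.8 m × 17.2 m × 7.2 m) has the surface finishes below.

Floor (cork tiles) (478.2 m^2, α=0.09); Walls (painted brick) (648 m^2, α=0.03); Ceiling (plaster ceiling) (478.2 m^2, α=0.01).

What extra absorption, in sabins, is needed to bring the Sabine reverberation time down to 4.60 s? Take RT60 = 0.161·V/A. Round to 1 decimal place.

Equivalent absorption area: A₁ = 478.2×0.09 + 648×0.03 + 478.2×0.01 = 67.260 m^2.
Target A₂ = 0.161·3442.752/4.60 = 120.496 sabins (V = 3442.752 m³).
ΔA = A₂ − A₁ = 120.496 − 67.260 = 53.2 sabins.

53.2 sabins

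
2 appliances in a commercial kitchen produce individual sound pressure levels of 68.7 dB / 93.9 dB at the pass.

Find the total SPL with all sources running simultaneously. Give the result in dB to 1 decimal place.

Converting to relative power and adding: 10^(68.7/10) + 10^(93.9/10) = 2.462e+09.
Back to dB: 10·log₁₀ Σ = 93.9 dB.

93.9 dB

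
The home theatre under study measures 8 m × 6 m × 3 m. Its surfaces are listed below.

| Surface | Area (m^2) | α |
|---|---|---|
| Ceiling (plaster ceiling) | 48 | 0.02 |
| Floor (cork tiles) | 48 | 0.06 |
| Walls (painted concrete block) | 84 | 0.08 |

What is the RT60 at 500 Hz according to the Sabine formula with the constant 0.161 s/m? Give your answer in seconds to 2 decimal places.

Total absorption A = 48×0.02 + 48×0.06 + 84×0.08
  = 0.960 + 2.880 + 6.720 = 10.560 m^2 sabins.
Volume V = 8 × 6 × 3 = 144 m³.
T = 0.161 V/A = 0.161·144/10.560 = 2.20 s.

2.20 s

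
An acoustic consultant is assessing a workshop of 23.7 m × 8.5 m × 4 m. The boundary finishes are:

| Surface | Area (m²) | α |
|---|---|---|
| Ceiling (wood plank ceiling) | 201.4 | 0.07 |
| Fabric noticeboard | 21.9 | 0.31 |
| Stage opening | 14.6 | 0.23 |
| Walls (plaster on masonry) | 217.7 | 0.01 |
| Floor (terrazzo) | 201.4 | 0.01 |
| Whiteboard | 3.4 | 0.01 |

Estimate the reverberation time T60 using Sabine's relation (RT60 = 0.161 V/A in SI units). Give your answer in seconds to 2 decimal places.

4.56 seconds

Total absorption A = 201.4*0.07 + 21.9*0.31 + 14.6*0.23 + 217.7*0.01 + 201.4*0.01 + 3.4*0.01
  = 14.098 + 6.789 + 3.358 + 2.177 + 2.014 + 0.034 = 28.470 m² sabins.
Room volume: 805.8 m³.
Sabine: RT60 = 0.161 × 805.8 / 28.470 = 4.56 s.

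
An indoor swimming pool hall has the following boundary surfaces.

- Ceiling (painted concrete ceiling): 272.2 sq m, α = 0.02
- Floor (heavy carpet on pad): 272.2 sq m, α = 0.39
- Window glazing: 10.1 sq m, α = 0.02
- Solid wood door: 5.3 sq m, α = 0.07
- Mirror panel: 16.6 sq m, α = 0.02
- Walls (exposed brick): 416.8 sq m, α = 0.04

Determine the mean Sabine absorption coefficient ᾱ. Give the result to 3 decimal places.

0.130

S = Σ Sᵢ = 272.2 + 272.2 + 10.1 + 5.3 + 16.6 + 416.8 = 993.2 sq m.
Σ(Sᵢαᵢ) = 272.2·0.02 + 272.2·0.39 + 10.1·0.02 + 5.3·0.07 + 16.6·0.02 + 416.8·0.04 = 129.179.
ᾱ = 129.179 / 993.2 = 0.130.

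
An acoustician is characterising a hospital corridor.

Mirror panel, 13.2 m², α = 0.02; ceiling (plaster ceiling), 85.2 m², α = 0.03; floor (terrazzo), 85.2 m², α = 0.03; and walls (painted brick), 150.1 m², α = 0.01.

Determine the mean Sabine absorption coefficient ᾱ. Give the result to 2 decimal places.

0.02

S = Σ Sᵢ = 13.2 + 85.2 + 85.2 + 150.1 = 333.7 m².
Weighted sum Σ Sα = 6.877.
ᾱ = 6.877 / 333.7 = 0.02.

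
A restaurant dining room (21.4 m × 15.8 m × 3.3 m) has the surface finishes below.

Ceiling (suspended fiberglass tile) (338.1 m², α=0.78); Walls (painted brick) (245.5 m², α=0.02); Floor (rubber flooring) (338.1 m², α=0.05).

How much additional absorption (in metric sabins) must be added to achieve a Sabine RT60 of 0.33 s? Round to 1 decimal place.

Total absorption A₁ = 338.1·0.78 + 245.5·0.02 + 338.1·0.05
  = 263.718 + 4.910 + 16.905 = 285.533 m² sabins.
V = 1115.796 m³. Required absorption A₂ = 0.161 × 1115.796 / 0.33 = 544.373 sabins.
Additional absorption ΔA = 544.373 − 285.533 = 258.8 sabins.

258.8 sabins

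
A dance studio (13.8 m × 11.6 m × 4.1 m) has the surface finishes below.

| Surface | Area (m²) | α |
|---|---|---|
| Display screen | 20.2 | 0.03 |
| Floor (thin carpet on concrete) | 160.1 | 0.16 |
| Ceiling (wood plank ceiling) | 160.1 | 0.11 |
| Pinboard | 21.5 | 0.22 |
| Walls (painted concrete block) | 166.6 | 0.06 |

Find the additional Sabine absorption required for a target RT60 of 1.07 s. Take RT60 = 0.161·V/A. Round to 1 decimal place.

Summing Sᵢαᵢ: 0.606 + 25.616 + 17.611 + 4.730 + 9.996 → A₁ = 58.559 sabins.
For T = 1.07 s, need A₂ = 0.161·V/T = 0.161·656.328/1.07 = 98.756 sabins.
Additional absorption ΔA = 98.756 − 58.559 = 40.2 sabins.

40.2 sabins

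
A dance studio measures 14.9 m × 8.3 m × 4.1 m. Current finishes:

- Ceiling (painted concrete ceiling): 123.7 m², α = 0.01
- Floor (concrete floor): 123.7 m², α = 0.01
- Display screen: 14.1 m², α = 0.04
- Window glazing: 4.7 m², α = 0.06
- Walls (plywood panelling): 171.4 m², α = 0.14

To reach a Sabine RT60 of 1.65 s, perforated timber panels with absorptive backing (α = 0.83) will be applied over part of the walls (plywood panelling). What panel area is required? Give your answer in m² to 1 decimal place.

Summing Sᵢαᵢ: 1.237 + 1.237 + 0.564 + 0.282 + 23.996 → A₁ = 27.316 sabins.
Required A₂ = 0.161·507.047/1.65 = 49.475 sabins.
ΔA needed = 49.475 − 27.316 = 22.159 sabins.
Net gain per m²: Δα = 0.83 − 0.14 = 0.69.
Area = ΔA/Δα = 22.159/0.69 = 32.1 m².

32.1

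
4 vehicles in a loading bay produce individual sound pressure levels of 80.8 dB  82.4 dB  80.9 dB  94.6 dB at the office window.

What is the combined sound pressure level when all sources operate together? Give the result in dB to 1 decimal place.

95.2 dB

Converting to relative power and adding: 10^(80.8/10) + 10^(82.4/10) + 10^(80.9/10) + 10^(94.6/10) = 3.301e+09.
Combined level = 10 log₁₀(3.301e+09) = 95.2 dB.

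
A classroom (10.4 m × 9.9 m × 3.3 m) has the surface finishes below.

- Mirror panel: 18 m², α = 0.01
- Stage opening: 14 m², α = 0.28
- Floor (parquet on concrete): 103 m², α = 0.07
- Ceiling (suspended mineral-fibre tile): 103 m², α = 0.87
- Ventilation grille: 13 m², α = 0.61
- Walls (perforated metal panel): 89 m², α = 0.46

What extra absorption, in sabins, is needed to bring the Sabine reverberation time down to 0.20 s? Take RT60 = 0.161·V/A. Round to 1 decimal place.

123.7 sabins

Equivalent absorption area: A₁ = 18*0.01 + 14*0.28 + 103*0.07 + 103*0.87 + 13*0.61 + 89*0.46 = 149.790 m².
Target A₂ = 0.161·339.768/0.20 = 273.513 sabins (V = 339.768 m³).
Additional absorption ΔA = 273.513 − 149.790 = 123.7 sabins.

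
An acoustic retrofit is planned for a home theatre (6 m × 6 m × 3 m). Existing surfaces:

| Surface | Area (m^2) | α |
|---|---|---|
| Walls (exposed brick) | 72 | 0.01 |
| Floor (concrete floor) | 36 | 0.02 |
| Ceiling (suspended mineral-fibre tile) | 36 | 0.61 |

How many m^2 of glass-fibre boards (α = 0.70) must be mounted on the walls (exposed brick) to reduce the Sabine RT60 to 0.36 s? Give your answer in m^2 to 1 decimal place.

Summing Sᵢαᵢ: 0.720 + 0.720 + 21.960 → A₁ = 23.400 sabins.
Required A₂ = 0.161·108/0.36 = 48.300 sabins.
Absorption to add: 48.300 − 23.400 = 24.900 sabins.
Each m^2 of panel replacing the walls (exposed brick) adds (0.70 − 0.01) = 0.69 sabins.
Area = ΔA/Δα = 24.900/0.69 = 36.1 m^2.

36.1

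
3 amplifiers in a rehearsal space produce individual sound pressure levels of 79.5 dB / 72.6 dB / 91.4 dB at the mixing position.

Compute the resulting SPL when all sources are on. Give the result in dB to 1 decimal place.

Σ 10^(Lᵢ/10) = 1.488e+09.
Combined level = 10 log₁₀(1.488e+09) = 91.7 dB.

91.7 dB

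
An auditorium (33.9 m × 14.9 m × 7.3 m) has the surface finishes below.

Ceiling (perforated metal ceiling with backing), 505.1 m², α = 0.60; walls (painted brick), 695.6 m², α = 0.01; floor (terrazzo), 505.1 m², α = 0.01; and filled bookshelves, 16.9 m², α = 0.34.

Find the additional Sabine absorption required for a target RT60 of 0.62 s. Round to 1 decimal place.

Summing Sᵢαᵢ: 303.060 + 6.956 + 5.051 + 5.746 → A₁ = 320.813 sabins.
V = 3687.303 m³. Required absorption A₂ = 0.161 × 3687.303 / 0.62 = 957.509 sabins.
ΔA = A₂ − A₁ = 957.509 − 320.813 = 636.7 sabins.

636.7 sabins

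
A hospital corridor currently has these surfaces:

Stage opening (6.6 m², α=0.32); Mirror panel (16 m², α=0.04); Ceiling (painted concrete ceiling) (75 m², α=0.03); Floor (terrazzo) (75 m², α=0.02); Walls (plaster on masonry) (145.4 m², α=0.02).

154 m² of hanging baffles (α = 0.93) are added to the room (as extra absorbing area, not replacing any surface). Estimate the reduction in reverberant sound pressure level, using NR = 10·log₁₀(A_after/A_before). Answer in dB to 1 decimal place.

12.1 dB

Equivalent absorption area: A_before = 6.6*0.32 + 16*0.04 + 75*0.03 + 75*0.02 + 145.4*0.02 = 9.410 m².
Added absorption = 154 × 0.93 = 143.220 sabins.
New total A_after = 152.630 sabins.
NR = 10·log₁₀(152.630/9.410) = 12.1 dB.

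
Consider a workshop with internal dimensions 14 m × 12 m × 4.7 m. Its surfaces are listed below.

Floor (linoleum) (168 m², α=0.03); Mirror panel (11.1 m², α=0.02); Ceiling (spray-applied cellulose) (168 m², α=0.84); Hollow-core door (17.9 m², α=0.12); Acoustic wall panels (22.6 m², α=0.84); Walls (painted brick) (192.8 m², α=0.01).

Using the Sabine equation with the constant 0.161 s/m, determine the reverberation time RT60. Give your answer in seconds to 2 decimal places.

0.75 sec

Total absorption A = 168×0.03 + 11.1×0.02 + 168×0.84 + 17.9×0.12 + 22.6×0.84 + 192.8×0.01
  = 5.040 + 0.222 + 141.120 + 2.148 + 18.984 + 1.928 = 169.442 m² sabins.
V = 14·12·4.7 = 789.6 m³.
T = 0.161 V/A = 0.161·789.6/169.442 = 0.75 s.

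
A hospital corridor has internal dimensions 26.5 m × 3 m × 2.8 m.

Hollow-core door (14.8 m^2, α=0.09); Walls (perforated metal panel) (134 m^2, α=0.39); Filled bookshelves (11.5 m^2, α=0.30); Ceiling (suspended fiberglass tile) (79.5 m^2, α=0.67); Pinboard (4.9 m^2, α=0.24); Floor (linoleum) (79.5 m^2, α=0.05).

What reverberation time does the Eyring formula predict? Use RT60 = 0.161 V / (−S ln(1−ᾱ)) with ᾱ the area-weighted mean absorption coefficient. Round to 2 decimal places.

0.25 sec

Total surface area S = 14.8 + 134 + 11.5 + 79.5 + 4.9 + 79.5 = 324.2 m^2.
Σ(Sᵢαᵢ) = 14.8×0.09 + 134×0.39 + 11.5×0.30 + 79.5×0.67 + 4.9×0.24 + 79.5×0.05 = 115.458.
ᾱ = 115.458 / 324.2 = 0.3561.
−S·ln(1−ᾱ) = −324.2 × ln(1 − 0.3561) = 142.717.
V = 26.5 × 3 × 2.8 = 222.6 m³.
T = 0.161·V/[−S·ln(1−ᾱ)] = 0.161·222.6/142.717 = 0.25 s.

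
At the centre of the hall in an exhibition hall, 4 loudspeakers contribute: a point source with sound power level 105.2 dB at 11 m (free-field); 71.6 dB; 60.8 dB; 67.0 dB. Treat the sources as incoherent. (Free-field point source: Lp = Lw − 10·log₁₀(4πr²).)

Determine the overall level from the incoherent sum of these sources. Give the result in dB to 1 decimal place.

76.3 dB

Source at 11 m: Lp = 105.2 − 10·log₁₀(4π·11²) = 105.2 − 10·log₁₀(1520.531) = 73.4 dB.
Converting to relative power and adding: 10^(73.4/10) + 10^(71.6/10) + 10^(60.8/10) + 10^(67.0/10) = 4.255e+07.
Back to dB: 10·log₁₀ Σ = 76.3 dB.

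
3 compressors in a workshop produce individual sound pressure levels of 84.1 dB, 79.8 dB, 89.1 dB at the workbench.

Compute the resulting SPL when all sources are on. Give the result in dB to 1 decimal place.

Σ 10^(Lᵢ/10) = 1.165e+09.
Back to dB: 10·log₁₀ Σ = 90.7 dB.

90.7 dB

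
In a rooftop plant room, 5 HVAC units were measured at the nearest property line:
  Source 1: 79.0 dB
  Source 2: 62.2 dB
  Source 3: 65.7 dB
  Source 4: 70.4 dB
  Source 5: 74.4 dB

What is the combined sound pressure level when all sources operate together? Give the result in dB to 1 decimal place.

Σ 10^(Lᵢ/10) = 1.233e+08.
Back to dB: 10·log₁₀ Σ = 80.9 dB.

80.9 dB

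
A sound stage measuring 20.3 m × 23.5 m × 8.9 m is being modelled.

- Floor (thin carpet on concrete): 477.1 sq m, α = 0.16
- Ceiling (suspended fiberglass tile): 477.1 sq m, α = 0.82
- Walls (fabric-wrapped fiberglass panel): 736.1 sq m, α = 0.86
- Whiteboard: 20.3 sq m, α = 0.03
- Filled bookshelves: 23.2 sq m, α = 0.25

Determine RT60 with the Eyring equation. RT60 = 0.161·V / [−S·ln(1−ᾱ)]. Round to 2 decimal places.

0.39 sec

S = Σ Sᵢ = 1733.8 sq m.
Absorption A = 477.1×0.16 + 477.1×0.82 + 736.1×0.86 + 20.3×0.03 + 23.2×0.25 = 1107.013 sabins.
ᾱ = 1107.013 / 1733.8 = 0.6385.
−S·ln(1−ᾱ) = −1733.8 × ln(1 − 0.6385) = 1764.130.
V = 20.3 × 23.5 × 8.9 = 4245.745 m³.
T = 0.161·V/[−S·ln(1−ᾱ)] = 0.161·4245.745/1764.130 = 0.39 s.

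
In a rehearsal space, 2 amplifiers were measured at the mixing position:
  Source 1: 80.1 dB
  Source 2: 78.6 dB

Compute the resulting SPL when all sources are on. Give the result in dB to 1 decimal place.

Converting to relative power and adding: 10^(80.1/10) + 10^(78.6/10) = 1.748e+08.
L_total = 10·log₁₀(1.748e+08) = 82.4 dB.

82.4 dB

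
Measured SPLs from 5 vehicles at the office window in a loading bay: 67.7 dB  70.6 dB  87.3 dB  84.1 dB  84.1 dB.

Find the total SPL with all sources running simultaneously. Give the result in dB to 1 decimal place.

90.3 dB

Σ 10^(Lᵢ/10) = 1.068e+09.
Combined level = 10 log₁₀(1.068e+09) = 90.3 dB.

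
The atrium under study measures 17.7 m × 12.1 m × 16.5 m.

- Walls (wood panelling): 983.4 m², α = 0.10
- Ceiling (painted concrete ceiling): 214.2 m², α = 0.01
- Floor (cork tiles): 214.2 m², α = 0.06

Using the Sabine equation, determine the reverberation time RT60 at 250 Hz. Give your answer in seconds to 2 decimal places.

5.02 sec

Summing Sᵢαᵢ: 98.340 + 2.142 + 12.852 → A = 113.334 sabins.
V = 17.7·12.1·16.5 = 3533.805 m³.
Sabine: RT60 = 0.161 × 3533.805 / 113.334 = 5.02 s.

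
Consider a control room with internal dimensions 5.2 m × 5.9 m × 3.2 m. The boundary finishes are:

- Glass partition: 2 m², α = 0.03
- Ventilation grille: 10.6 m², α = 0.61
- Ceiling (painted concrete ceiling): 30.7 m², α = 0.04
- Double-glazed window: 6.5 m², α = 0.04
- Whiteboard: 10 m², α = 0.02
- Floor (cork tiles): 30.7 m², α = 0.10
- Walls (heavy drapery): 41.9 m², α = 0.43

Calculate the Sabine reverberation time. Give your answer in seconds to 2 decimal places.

0.54 s

Summing Sᵢαᵢ: 0.060 + 6.466 + 1.228 + 0.260 + 0.200 + 3.070 + 18.017 → A = 29.301 sabins.
Volume V = 5.2 × 5.9 × 3.2 = 98.176 m³.
Sabine: RT60 = 0.161 × 98.176 / 29.301 = 0.54 s.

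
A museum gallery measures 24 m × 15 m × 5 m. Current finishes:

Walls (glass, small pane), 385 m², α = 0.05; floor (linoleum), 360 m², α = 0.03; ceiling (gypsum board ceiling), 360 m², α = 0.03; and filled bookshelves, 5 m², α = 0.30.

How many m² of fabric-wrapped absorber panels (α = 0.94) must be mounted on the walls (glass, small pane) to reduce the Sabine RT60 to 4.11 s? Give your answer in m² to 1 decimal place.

31.6

A₁ = Σ Sᵢαᵢ = 385·0.05 + 360·0.03 + 360·0.03 + 5·0.30 = 42.350 sabins.
V = 1800 m³. Target absorption A₂ = 0.161 × 1800 / 4.11 = 70.511 sabins.
Absorption to add: 70.511 − 42.350 = 28.161 sabins.
Net gain per m²: Δα = 0.94 − 0.05 = 0.89.
Area = ΔA/Δα = 28.161/0.89 = 31.6 m².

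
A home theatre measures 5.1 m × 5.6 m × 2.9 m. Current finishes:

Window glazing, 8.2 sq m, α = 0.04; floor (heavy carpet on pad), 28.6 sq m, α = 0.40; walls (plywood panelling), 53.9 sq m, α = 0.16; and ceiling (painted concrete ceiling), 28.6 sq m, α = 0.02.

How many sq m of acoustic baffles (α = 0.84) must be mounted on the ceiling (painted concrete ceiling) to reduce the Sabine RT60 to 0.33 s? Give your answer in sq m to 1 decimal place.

23.7

Summing Sᵢαᵢ: 0.328 + 11.440 + 8.624 + 0.572 → A₁ = 20.964 sabins.
V = 82.824 m³. Target absorption A₂ = 0.161 × 82.824 / 0.33 = 40.408 sabins.
Absorption to add: 40.408 − 20.964 = 19.444 sabins.
Net gain per sq m: Δα = 0.84 − 0.02 = 0.82.
Area = ΔA/Δα = 19.444/0.82 = 23.7 sq m.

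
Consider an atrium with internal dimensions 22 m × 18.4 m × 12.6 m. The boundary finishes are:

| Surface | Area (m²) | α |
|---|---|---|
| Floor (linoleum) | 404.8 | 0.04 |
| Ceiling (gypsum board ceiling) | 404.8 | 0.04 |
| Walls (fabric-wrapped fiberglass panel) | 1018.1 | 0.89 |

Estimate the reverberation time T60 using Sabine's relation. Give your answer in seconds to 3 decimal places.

Summing Sᵢαᵢ: 16.192 + 16.192 + 906.109 → A = 938.493 sabins.
V = 22·18.4·12.6 = 5100.48 m³.
Sabine: RT60 = 0.161 × 5100.48 / 938.493 = 0.875 s.

0.875 seconds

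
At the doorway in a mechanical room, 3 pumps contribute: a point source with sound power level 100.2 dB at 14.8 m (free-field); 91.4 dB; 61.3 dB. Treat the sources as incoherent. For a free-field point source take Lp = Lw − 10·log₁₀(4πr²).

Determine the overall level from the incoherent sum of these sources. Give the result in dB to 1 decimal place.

Source at 14.8 m: Lp = 100.2 − 10·log₁₀(4π·14.8²) = 100.2 − 10·log₁₀(2752.538) = 65.8 dB.
Converting to relative power and adding: 10^(65.8/10) + 10^(91.4/10) + 10^(61.3/10) = 1.386e+09.
Combined level = 10 log₁₀(1.386e+09) = 91.4 dB.

91.4 dB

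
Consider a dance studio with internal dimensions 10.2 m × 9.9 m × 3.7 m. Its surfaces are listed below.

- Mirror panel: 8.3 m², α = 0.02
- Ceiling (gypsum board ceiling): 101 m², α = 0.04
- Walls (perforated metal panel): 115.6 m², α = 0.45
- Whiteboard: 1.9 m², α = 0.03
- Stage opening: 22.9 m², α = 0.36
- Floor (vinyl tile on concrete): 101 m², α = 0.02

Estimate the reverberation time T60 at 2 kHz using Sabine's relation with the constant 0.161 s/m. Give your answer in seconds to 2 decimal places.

Summing Sᵢαᵢ: 0.166 + 4.040 + 52.020 + 0.057 + 8.244 + 2.020 → A = 66.547 sabins.
Room volume: 373.626 m³.
T = 0.161 V/A = 0.161·373.626/66.547 = 0.90 s.

0.90 s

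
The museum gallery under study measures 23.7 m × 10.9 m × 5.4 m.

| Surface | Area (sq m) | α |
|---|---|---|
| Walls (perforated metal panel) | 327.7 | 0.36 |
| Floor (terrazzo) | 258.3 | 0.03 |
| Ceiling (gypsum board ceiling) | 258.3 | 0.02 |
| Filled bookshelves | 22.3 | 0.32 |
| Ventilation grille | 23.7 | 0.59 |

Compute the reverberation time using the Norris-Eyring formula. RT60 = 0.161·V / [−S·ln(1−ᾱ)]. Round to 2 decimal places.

S = Σ Sᵢ = 890.3 sq m.
Σ(Sᵢαᵢ) = 327.7×0.36 + 258.3×0.03 + 258.3×0.02 + 22.3×0.32 + 23.7×0.59 = 152.006.
Mean coefficient ᾱ = A/S = 0.1707.
−S·ln(1−ᾱ) = −890.3 × ln(1 − 0.1707) = 166.640.
V = 23.7 × 10.9 × 5.4 = 1394.982 m³.
RT60 = 0.161 × 1394.982 / 166.640 = 1.35 s.

1.35 s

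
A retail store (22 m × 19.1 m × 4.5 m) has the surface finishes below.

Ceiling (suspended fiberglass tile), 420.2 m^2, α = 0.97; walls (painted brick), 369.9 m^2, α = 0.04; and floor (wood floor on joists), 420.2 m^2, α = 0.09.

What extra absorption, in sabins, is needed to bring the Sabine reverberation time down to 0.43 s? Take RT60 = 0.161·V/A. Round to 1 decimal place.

Summing Sᵢαᵢ: 407.594 + 14.796 + 37.818 → A₁ = 460.208 sabins.
For T = 0.43 s, need A₂ = 0.161·V/T = 0.161·1890.9/0.43 = 707.988 sabins.
Shortfall: 707.988 − 460.208 = 247.8 sabins.

247.8 sabins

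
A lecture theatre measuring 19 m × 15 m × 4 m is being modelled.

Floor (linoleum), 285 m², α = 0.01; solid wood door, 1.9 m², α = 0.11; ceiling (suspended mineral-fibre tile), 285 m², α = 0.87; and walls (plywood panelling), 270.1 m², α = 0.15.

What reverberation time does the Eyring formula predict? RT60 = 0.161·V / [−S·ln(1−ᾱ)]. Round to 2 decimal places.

Total surface area S = 285 + 1.9 + 285 + 270.1 = 842.0 m².
Absorption A = 285·0.01 + 1.9·0.11 + 285·0.87 + 270.1·0.15 = 291.524 sabins.
ᾱ = 291.524 / 842.0 = 0.3462.
−S·ln(1−ᾱ) = −842.0 × ln(1 − 0.3462) = 357.811.
V = 19 × 15 × 4 = 1140 m³.
T = 0.161·V/[−S·ln(1−ᾱ)] = 0.161·1140/357.811 = 0.51 s.

0.51 s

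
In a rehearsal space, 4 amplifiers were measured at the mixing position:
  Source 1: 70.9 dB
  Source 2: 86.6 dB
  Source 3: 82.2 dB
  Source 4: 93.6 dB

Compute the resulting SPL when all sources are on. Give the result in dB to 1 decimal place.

94.7 dB

Converting to relative power and adding: 10^(70.9/10) + 10^(86.6/10) + 10^(82.2/10) + 10^(93.6/10) = 2.926e+09.
Combined level = 10 log₁₀(2.926e+09) = 94.7 dB.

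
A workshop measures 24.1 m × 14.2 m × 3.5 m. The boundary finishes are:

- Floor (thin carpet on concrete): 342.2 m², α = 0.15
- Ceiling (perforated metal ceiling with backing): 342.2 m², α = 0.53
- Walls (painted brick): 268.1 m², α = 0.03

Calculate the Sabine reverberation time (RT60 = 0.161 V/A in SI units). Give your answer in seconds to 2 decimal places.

0.80 seconds

Summing Sᵢαᵢ: 51.330 + 181.366 + 8.043 → A = 240.739 sabins.
Volume V = 24.1 × 14.2 × 3.5 = 1197.77 m³.
RT60 = 0.161 · V / A = 0.161 × 1197.77 / 240.739 = 0.80 s.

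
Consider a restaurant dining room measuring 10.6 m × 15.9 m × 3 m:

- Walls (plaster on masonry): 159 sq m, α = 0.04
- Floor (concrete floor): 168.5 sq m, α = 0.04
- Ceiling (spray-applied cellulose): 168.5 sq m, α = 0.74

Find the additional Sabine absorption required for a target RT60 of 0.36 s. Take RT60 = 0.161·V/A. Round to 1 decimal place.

A₁ = Σ Sᵢαᵢ = 159*0.04 + 168.5*0.04 + 168.5*0.74 = 137.790 sabins.
V = 505.62 m³. Required absorption A₂ = 0.161 × 505.62 / 0.36 = 226.125 sabins.
ΔA = A₂ − A₁ = 226.125 − 137.790 = 88.3 sabins.

88.3 sabins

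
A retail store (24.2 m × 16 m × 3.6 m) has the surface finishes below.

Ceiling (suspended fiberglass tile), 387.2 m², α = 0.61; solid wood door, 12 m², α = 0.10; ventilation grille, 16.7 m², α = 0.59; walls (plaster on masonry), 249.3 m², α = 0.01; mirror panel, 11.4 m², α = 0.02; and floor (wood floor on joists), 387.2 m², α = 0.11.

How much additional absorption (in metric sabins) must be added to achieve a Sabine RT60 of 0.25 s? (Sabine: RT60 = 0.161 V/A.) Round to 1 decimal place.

605.1 sabins

Total absorption A₁ = 387.2·0.61 + 12·0.10 + 16.7·0.59 + 249.3·0.01 + 11.4·0.02 + 387.2·0.11
  = 236.192 + 1.200 + 9.853 + 2.493 + 0.228 + 42.592 = 292.558 m² sabins.
For T = 0.25 s, need A₂ = 0.161·V/T = 0.161·1393.92/0.25 = 897.684 sabins.
Shortfall: 897.684 − 292.558 = 605.1 sabins.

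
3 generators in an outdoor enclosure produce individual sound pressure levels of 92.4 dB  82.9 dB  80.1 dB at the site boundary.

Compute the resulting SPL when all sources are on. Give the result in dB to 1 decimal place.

Sum in the linear (power) domain: Σ 10^(Lᵢ/10) = 10^(92.4/10) + 10^(82.9/10) + 10^(80.1/10) = 2.035e+09.
L_total = 10·log₁₀(2.035e+09) = 93.1 dB.

93.1 dB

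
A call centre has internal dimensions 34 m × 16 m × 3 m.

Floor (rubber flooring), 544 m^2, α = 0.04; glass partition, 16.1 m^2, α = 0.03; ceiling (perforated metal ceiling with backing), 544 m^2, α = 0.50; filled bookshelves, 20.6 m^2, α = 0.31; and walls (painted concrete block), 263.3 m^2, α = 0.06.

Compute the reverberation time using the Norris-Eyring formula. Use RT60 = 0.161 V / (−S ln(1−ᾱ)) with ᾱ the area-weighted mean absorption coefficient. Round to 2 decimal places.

Total surface area S = 544 + 16.1 + 544 + 20.6 + 263.3 = 1388.0 m^2.
Σ(Sᵢαᵢ) = 544×0.04 + 16.1×0.03 + 544×0.50 + 20.6×0.31 + 263.3×0.06 = 316.427.
ᾱ = 316.427 / 1388.0 = 0.2280.
−S·ln(1−ᾱ) = −1388.0 × ln(1 − 0.2280) = 359.174.
V = 34 × 16 × 3 = 1632 m³.
T = 0.161·V/[−S·ln(1−ᾱ)] = 0.161·1632/359.174 = 0.73 s.

0.73 s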